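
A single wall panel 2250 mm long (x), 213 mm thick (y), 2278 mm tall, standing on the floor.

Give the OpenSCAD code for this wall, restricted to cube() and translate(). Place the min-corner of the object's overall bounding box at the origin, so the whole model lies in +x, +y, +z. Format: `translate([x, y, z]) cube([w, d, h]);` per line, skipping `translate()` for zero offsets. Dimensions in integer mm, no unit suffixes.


cube([2250, 213, 2278]);


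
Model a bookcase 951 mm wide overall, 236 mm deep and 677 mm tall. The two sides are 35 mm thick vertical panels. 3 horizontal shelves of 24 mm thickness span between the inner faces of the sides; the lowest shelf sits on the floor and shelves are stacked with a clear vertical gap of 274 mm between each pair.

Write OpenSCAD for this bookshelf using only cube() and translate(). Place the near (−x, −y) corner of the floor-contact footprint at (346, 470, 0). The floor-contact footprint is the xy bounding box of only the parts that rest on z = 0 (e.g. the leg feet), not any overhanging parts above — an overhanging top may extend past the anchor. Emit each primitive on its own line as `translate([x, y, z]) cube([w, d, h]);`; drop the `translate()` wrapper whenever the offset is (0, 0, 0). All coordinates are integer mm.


translate([346, 470, 0]) cube([35, 236, 677]);
translate([1262, 470, 0]) cube([35, 236, 677]);
translate([381, 470, 0]) cube([881, 236, 24]);
translate([381, 470, 298]) cube([881, 236, 24]);
translate([381, 470, 596]) cube([881, 236, 24]);


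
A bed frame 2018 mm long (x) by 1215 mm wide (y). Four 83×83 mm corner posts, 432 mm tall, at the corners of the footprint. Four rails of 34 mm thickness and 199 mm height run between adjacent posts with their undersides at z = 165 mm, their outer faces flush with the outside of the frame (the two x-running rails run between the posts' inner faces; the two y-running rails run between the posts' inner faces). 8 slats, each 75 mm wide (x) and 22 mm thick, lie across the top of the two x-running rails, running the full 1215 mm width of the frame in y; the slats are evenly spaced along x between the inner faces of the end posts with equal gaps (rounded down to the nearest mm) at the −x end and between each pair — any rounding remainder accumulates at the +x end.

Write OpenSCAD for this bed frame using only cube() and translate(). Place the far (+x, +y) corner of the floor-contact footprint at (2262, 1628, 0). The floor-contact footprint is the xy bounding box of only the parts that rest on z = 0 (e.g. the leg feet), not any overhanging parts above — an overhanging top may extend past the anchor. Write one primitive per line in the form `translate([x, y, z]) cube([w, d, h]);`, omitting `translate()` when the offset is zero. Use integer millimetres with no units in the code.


// slat z = rail_z + rail_h = 165 + 199 = 364
// slat gap = ⌊(1852 − 8·75) / 9⌋ = 139
translate([244, 413, 0]) cube([83, 83, 432]);
translate([244, 1545, 0]) cube([83, 83, 432]);
translate([2179, 413, 0]) cube([83, 83, 432]);
translate([2179, 1545, 0]) cube([83, 83, 432]);
translate([327, 413, 165]) cube([1852, 34, 199]);
translate([327, 1594, 165]) cube([1852, 34, 199]);
translate([244, 496, 165]) cube([34, 1049, 199]);
translate([2228, 496, 165]) cube([34, 1049, 199]);
translate([466, 413, 364]) cube([75, 1215, 22]);
translate([680, 413, 364]) cube([75, 1215, 22]);
translate([894, 413, 364]) cube([75, 1215, 22]);
translate([1108, 413, 364]) cube([75, 1215, 22]);
translate([1322, 413, 364]) cube([75, 1215, 22]);
translate([1536, 413, 364]) cube([75, 1215, 22]);
translate([1750, 413, 364]) cube([75, 1215, 22]);
translate([1964, 413, 364]) cube([75, 1215, 22]);


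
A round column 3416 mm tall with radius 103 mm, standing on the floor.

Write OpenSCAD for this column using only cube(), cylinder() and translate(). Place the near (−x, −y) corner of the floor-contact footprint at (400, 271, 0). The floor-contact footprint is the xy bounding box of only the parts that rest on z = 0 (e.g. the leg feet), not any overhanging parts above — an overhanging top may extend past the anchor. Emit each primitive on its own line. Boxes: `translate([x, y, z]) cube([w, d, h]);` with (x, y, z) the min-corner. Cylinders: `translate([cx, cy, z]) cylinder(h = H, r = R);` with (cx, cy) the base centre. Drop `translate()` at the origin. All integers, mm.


translate([503, 374, 0]) cylinder(h = 3416, r = 103);


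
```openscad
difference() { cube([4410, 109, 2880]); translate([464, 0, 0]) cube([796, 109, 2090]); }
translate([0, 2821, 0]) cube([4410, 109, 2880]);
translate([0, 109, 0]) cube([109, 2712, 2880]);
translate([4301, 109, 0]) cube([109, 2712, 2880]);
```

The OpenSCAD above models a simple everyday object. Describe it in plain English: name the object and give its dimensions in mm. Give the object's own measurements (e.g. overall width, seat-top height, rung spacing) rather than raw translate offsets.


A single room: four walls, each 2880 mm tall and 109 mm thick, enclosing an outside footprint 4410×2930 mm (x × y), no floor or roof. The front and back walls (−y and +y sides) run the full x-width; the side walls fit between their inner faces. A door opening 796 mm wide and 2090 mm tall is cut through the front wall from the floor up, its −x edge 464 mm from the wall's −x end.


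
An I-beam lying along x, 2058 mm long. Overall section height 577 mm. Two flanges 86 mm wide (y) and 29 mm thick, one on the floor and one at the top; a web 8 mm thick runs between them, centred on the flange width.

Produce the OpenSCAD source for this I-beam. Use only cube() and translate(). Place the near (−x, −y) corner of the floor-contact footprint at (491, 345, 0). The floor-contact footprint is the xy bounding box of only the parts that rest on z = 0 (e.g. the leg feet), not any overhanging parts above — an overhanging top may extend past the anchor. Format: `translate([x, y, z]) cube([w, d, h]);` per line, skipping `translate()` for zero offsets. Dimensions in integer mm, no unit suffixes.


translate([491, 345, 0]) cube([2058, 86, 29]);
translate([491, 384, 29]) cube([2058, 8, 519]);
translate([491, 345, 548]) cube([2058, 86, 29]);


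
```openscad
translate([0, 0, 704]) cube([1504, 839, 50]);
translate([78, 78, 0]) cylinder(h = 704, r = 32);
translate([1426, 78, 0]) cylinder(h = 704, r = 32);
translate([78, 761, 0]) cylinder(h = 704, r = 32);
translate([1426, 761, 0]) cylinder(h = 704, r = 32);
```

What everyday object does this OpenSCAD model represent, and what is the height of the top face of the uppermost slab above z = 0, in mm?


A table. The table height is 754 mm.

A 1504×839×50 slab sits at z = 704 on four Ø64 mm round legs — a table. The top surface is at 704 + 50 = 754 mm.


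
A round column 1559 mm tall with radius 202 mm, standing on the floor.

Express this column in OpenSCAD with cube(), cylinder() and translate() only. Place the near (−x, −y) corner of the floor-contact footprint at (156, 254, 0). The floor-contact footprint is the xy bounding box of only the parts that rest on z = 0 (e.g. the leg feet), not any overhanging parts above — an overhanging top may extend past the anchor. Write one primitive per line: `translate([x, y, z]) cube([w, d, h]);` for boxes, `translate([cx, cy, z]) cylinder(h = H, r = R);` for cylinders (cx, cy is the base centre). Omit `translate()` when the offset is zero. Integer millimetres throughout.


translate([358, 456, 0]) cylinder(h = 1559, r = 202);


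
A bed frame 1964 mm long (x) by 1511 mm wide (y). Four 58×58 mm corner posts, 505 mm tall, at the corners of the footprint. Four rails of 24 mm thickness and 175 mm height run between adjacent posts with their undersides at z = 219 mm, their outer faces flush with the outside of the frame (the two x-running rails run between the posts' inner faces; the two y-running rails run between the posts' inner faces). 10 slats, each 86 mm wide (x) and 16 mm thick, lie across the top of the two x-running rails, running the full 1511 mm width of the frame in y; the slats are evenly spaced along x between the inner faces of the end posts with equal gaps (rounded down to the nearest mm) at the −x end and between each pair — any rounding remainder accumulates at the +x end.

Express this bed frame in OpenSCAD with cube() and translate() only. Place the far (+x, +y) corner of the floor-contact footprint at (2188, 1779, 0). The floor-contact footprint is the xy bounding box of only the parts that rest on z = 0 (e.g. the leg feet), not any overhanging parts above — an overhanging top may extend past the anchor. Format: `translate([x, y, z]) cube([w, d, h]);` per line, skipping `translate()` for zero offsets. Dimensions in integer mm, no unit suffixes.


translate([224, 268, 0]) cube([58, 58, 505]);
translate([224, 1721, 0]) cube([58, 58, 505]);
translate([2130, 268, 0]) cube([58, 58, 505]);
translate([2130, 1721, 0]) cube([58, 58, 505]);
translate([282, 268, 219]) cube([1848, 24, 175]);
translate([282, 1755, 219]) cube([1848, 24, 175]);
translate([224, 326, 219]) cube([24, 1395, 175]);
translate([2164, 326, 219]) cube([24, 1395, 175]);
translate([371, 268, 394]) cube([86, 1511, 16]);
translate([546, 268, 394]) cube([86, 1511, 16]);
translate([721, 268, 394]) cube([86, 1511, 16]);
translate([896, 268, 394]) cube([86, 1511, 16]);
translate([1071, 268, 394]) cube([86, 1511, 16]);
translate([1246, 268, 394]) cube([86, 1511, 16]);
translate([1421, 268, 394]) cube([86, 1511, 16]);
translate([1596, 268, 394]) cube([86, 1511, 16]);
translate([1771, 268, 394]) cube([86, 1511, 16]);
translate([1946, 268, 394]) cube([86, 1511, 16]);


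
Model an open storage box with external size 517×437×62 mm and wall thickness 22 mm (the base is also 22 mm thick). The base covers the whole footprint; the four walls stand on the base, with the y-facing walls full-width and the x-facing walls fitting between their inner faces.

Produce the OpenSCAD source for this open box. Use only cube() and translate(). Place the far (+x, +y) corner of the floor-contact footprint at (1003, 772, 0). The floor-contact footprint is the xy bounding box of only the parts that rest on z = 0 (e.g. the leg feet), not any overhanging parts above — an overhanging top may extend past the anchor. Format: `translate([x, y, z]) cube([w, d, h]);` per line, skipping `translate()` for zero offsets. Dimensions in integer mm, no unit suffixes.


translate([486, 335, 0]) cube([517, 437, 22]);
translate([486, 335, 22]) cube([517, 22, 40]);
translate([486, 750, 22]) cube([517, 22, 40]);
translate([486, 357, 22]) cube([22, 393, 40]);
translate([981, 357, 22]) cube([22, 393, 40]);


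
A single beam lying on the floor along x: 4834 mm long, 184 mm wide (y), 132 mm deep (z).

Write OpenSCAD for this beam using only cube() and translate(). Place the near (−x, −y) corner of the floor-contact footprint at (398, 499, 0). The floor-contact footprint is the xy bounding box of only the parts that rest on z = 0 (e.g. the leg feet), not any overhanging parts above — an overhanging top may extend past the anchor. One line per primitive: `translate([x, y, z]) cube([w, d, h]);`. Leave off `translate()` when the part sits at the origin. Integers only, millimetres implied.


translate([398, 499, 0]) cube([4834, 184, 132]);


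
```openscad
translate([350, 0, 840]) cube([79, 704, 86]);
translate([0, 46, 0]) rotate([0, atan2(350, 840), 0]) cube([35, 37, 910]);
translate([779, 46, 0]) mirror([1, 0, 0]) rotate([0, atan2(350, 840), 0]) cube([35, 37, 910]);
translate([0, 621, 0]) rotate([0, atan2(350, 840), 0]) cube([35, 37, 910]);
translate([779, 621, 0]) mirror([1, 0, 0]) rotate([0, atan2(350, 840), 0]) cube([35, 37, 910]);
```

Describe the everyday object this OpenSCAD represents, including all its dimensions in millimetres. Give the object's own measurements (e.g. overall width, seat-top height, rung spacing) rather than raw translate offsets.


A sawhorse. A 79×704×86 mm beam (x, y, z) sits on two A-frame leg pairs. Each pair is two raked legs of 35×37 mm section (37 mm along y) splaying symmetrically in x. Each leg rises 840 mm vertically over 350 mm of horizontal reach and is 910 mm long along its own axis. Every leg's outer bottom edge rests on the floor and its outer top edge meets a bottom edge of the beam — the left legs (tilting toward +x) meet the beam's −x bottom edge, the right legs (their mirror images, tilting toward −x) meet its +x bottom edge — so the leg tops tuck under the beam, the beam's underside is 840 mm above the floor, and the feet are 779 mm apart outside-to-outside with the beam centred between them. The two leg pairs are set in 46 mm from either end of the beam.


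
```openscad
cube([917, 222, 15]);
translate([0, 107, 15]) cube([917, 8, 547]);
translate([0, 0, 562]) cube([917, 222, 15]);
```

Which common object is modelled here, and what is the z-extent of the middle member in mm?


An I-beam. The web height is 547 mm.

Two wide flanges with a thin centred web — an I-beam. Overall 577 mm minus two 15 mm flanges gives a web of 577 − 2·15 = 547 mm.


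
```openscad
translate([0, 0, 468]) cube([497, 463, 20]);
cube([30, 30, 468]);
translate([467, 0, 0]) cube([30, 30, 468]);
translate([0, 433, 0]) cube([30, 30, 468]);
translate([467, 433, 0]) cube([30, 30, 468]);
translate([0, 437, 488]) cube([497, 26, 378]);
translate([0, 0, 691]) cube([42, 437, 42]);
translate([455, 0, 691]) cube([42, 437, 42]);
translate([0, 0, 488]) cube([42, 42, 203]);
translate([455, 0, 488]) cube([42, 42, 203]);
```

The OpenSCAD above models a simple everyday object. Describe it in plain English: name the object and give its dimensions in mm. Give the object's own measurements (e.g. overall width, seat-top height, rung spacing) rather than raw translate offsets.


A chair. The seat is a 497×463×20 mm slab with its top at z = 488 mm, on four 30×30 mm corner legs (flush with the seat edges, standing on z = 0). A flat backrest 26 mm thick, 378 mm tall, spans the full seat width and rises from the seat top along its +y edge, rear face flush with the rear of the seat. Two armrests of 42×42 mm section run along each side from the seat's front edge to the front of the backrest, top faces 245 mm above the seat top and outer faces flush with the seat's x-edges; a 42×42 mm post under the front of each armrest stands on the seat at the front corner.


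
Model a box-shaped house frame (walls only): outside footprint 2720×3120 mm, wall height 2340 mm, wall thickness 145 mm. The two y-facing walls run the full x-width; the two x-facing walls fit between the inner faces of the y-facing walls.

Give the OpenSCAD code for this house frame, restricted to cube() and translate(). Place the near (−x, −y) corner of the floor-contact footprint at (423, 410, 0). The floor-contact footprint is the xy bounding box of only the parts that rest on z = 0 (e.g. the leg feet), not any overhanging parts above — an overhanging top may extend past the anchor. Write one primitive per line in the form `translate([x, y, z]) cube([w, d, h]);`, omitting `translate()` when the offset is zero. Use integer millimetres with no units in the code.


translate([423, 410, 0]) cube([2720, 145, 2340]);
translate([423, 3385, 0]) cube([2720, 145, 2340]);
translate([423, 555, 0]) cube([145, 2830, 2340]);
translate([2998, 555, 0]) cube([145, 2830, 2340]);


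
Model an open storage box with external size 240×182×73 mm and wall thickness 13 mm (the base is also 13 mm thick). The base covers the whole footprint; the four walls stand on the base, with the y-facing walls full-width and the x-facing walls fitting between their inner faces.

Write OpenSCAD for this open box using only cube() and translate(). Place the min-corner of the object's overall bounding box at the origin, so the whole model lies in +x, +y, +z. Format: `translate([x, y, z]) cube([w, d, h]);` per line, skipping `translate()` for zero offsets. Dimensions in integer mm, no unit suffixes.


cube([240, 182, 13]);
translate([0, 0, 13]) cube([240, 13, 60]);
translate([0, 169, 13]) cube([240, 13, 60]);
translate([0, 13, 13]) cube([13, 156, 60]);
translate([227, 13, 13]) cube([13, 156, 60]);


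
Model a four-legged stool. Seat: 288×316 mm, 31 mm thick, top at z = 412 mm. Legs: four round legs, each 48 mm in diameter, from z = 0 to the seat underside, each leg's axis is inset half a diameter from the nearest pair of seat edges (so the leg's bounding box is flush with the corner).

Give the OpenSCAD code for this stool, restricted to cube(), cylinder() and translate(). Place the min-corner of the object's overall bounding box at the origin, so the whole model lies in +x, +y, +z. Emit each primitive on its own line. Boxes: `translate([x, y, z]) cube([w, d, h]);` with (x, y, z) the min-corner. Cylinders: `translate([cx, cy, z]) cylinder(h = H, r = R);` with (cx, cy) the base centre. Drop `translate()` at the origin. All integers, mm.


// leg_h = 412 - 31 = 381
translate([0, 0, 381]) cube([288, 316, 31]);
translate([24, 24, 0]) cylinder(h = 381, r = 24);
translate([264, 24, 0]) cylinder(h = 381, r = 24);
translate([24, 292, 0]) cylinder(h = 381, r = 24);
translate([264, 292, 0]) cylinder(h = 381, r = 24);


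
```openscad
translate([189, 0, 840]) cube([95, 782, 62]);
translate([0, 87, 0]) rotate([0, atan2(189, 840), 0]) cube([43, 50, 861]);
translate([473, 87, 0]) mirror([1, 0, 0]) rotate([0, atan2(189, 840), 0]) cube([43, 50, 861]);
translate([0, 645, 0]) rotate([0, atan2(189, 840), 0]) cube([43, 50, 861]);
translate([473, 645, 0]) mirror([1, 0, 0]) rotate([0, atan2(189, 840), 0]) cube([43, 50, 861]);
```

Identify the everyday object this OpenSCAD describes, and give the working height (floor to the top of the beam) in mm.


A sawhorse. The overall height is 902 mm.

A beam across two mirrored pairs of raked legs — a sawhorse. The beam's underside is at z = 840 (matching the legs' vertical rise in atan2(189, 840)) and the beam is 62 mm tall, so its top is at 840 + 62 = 902 mm. The raked legs top out at the beam's underside, so that is the highest point.


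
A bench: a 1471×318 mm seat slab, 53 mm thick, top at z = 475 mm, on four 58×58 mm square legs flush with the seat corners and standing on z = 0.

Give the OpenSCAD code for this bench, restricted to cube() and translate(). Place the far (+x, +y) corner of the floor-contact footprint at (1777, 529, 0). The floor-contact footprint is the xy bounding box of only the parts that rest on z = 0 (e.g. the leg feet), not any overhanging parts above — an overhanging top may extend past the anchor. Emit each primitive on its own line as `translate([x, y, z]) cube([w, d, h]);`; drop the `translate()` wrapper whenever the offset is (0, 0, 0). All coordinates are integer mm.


translate([306, 211, 422]) cube([1471, 318, 53]);
translate([306, 211, 0]) cube([58, 58, 422]);
translate([306, 471, 0]) cube([58, 58, 422]);
translate([1719, 211, 0]) cube([58, 58, 422]);
translate([1719, 471, 0]) cube([58, 58, 422]);


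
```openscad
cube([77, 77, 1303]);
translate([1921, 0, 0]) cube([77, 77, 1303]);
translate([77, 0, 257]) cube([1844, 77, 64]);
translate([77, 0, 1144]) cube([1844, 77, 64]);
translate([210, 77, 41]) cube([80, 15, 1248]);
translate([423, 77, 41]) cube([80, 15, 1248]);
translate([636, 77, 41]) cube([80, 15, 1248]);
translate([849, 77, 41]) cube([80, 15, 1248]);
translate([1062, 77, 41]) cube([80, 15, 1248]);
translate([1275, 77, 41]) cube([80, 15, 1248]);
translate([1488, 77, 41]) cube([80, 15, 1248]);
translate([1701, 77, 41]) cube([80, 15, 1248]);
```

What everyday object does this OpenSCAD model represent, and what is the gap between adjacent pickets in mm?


A fence section. The picket gap is 133 mm.

Two posts, two rails, 8 pickets — a fence section. Span 1844 mm holds 8 pickets of 80 mm with 9 equal gaps: ⌊(1844 − 8·80) / 9⌋ = 133 mm.


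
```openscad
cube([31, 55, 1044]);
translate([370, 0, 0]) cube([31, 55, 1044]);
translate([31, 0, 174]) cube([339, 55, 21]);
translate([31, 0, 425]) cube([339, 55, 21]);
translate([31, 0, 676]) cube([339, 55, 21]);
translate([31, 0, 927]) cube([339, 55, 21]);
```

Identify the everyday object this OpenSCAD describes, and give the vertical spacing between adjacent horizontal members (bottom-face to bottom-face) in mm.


A ladder. The rung spacing is 251 mm.

Two tall 31×55 posts with 4 short bars between them — a ladder. Adjacent rungs sit at z = 174 and z = 425, so the spacing is 425 − 174 = 251 mm.


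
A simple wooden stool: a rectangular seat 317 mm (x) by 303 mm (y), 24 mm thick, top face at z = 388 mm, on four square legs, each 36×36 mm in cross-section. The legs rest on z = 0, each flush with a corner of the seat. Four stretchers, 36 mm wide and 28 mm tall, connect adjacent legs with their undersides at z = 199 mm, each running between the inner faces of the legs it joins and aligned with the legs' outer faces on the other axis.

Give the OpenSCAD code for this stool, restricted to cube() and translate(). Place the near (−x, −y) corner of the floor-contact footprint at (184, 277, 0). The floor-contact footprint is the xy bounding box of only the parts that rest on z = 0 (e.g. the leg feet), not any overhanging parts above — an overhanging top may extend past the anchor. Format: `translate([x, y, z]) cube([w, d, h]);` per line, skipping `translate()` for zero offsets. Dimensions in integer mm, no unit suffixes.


translate([184, 277, 364]) cube([317, 303, 24]);
translate([184, 277, 0]) cube([36, 36, 364]);
translate([465, 277, 0]) cube([36, 36, 364]);
translate([184, 544, 0]) cube([36, 36, 364]);
translate([465, 544, 0]) cube([36, 36, 364]);
translate([220, 277, 199]) cube([245, 36, 28]);
translate([220, 544, 199]) cube([245, 36, 28]);
translate([184, 313, 199]) cube([36, 231, 28]);
translate([465, 313, 199]) cube([36, 231, 28]);


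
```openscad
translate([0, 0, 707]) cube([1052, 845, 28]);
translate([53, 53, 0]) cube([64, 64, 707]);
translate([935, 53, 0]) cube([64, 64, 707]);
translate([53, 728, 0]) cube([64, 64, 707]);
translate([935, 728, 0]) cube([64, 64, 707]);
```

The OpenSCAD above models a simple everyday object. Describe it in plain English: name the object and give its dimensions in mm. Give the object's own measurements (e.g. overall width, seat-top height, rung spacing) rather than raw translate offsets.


A table: top 1052 mm (x) × 845 mm (y), 28 mm thick, upper face at z = 735 mm, on four 64×64 mm square legs, each inset 53 mm from the nearest pair of top edges from z = 0 to the bottom of the top.


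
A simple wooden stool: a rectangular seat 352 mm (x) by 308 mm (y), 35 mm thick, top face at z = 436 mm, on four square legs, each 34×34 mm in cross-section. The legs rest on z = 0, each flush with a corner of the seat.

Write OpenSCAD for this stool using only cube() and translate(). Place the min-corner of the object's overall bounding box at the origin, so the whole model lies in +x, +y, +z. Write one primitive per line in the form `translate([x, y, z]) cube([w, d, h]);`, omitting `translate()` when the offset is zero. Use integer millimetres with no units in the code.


translate([0, 0, 401]) cube([352, 308, 35]);
cube([34, 34, 401]);
translate([318, 0, 0]) cube([34, 34, 401]);
translate([0, 274, 0]) cube([34, 34, 401]);
translate([318, 274, 0]) cube([34, 34, 401]);


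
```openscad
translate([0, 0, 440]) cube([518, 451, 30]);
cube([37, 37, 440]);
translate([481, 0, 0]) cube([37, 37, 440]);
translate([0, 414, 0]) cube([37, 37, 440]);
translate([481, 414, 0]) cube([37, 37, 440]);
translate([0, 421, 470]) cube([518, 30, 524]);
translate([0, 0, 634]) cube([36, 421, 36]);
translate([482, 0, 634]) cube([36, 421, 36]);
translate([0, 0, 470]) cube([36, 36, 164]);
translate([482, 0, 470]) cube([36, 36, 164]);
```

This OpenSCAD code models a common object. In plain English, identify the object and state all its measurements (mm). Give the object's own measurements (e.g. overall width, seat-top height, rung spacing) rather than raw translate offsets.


A chair. The seat is a 518×451×30 mm slab with its top at z = 470 mm, on four 37×37 mm corner legs (flush with the seat edges, standing on z = 0). A flat backrest 30 mm thick, 524 mm tall, spans the full seat width and rises from the seat top along its +y edge, rear face flush with the rear of the seat. Two armrests of 36×36 mm section run along each side from the seat's front edge to the front of the backrest, top faces 200 mm above the seat top and outer faces flush with the seat's x-edges; a 36×36 mm post under the front of each armrest stands on the seat at the front corner.


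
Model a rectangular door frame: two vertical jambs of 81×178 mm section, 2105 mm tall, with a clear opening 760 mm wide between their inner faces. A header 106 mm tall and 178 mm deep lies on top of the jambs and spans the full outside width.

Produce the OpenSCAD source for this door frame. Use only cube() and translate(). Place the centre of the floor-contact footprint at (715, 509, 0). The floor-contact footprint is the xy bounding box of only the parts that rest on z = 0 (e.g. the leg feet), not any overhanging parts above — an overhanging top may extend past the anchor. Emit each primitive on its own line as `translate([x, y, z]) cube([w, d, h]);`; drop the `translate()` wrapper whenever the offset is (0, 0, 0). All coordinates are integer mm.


translate([254, 420, 0]) cube([81, 178, 2105]);
translate([1095, 420, 0]) cube([81, 178, 2105]);
translate([254, 420, 2105]) cube([922, 178, 106]);


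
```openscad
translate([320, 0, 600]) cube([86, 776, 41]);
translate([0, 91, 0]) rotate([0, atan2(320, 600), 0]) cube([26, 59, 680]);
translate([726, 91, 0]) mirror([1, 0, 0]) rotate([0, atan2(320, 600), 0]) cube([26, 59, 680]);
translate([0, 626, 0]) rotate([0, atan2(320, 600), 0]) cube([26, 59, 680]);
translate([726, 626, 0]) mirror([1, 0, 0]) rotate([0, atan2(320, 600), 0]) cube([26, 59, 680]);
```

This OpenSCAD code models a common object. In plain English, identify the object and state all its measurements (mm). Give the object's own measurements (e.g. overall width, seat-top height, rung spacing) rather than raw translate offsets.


A sawhorse. A 86×776×41 mm beam (x, y, z) sits on two A-frame leg pairs. Each pair is two raked legs of 26×59 mm section (59 mm along y) splaying symmetrically in x. Each leg rises 600 mm vertically over 320 mm of horizontal reach and is 680 mm long along its own axis. Every leg's outer bottom edge rests on the floor and its outer top edge meets a bottom edge of the beam — the left legs (tilting toward +x) meet the beam's −x bottom edge, the right legs (their mirror images, tilting toward −x) meet its +x bottom edge — so the leg tops tuck under the beam, the beam's underside is 600 mm above the floor, and the feet are 726 mm apart outside-to-outside with the beam centred between them. The two leg pairs are set in 91 mm from either end of the beam.


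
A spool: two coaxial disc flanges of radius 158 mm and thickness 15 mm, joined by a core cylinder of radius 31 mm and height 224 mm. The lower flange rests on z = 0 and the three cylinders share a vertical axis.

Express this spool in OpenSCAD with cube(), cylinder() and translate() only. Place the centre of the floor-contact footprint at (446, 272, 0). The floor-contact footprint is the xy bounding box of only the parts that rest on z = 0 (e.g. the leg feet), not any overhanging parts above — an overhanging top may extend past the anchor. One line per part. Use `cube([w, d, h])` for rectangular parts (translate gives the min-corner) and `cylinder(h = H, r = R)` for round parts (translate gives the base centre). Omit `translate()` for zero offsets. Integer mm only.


translate([446, 272, 0]) cylinder(h = 15, r = 158);
translate([446, 272, 15]) cylinder(h = 224, r = 31);
translate([446, 272, 239]) cylinder(h = 15, r = 158);


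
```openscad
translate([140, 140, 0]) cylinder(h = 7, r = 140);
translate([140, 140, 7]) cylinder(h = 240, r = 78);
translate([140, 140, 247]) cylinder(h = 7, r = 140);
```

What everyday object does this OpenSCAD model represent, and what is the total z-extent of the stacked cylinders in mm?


A spool. The overall height is 254 mm.

Three coaxial cylinders, large–small–large — a spool. Two 7 mm flanges and a 240 mm core give 7 + 240 + 7 = 254 mm.


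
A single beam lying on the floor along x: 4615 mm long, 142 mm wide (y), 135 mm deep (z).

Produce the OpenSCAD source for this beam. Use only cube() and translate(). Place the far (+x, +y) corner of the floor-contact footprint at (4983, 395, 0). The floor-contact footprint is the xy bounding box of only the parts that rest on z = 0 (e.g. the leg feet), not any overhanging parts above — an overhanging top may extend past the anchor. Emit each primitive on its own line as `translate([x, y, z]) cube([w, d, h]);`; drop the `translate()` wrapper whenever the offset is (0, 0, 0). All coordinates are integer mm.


translate([368, 253, 0]) cube([4615, 142, 135]);


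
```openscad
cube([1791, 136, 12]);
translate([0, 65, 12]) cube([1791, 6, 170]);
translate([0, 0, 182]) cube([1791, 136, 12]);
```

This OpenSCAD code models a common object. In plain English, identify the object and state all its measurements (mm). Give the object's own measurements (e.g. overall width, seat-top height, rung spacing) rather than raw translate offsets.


An I-beam lying along x, 1791 mm long. Overall section height 194 mm. Two flanges 136 mm wide (y) and 12 mm thick, one on the floor and one at the top; a web 6 mm thick runs between them, centred on the flange width.


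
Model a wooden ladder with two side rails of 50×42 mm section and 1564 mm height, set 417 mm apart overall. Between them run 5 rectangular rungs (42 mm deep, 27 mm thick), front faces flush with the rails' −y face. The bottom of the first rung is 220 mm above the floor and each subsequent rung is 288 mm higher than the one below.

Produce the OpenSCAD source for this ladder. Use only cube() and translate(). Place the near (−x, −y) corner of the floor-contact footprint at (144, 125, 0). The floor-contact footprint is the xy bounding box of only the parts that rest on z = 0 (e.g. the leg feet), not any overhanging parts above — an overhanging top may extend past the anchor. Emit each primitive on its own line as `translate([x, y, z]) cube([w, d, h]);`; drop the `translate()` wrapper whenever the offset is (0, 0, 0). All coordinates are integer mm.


translate([144, 125, 0]) cube([50, 42, 1564]);
translate([511, 125, 0]) cube([50, 42, 1564]);
translate([194, 125, 220]) cube([317, 42, 27]);
translate([194, 125, 508]) cube([317, 42, 27]);
translate([194, 125, 796]) cube([317, 42, 27]);
translate([194, 125, 1084]) cube([317, 42, 27]);
translate([194, 125, 1372]) cube([317, 42, 27]);


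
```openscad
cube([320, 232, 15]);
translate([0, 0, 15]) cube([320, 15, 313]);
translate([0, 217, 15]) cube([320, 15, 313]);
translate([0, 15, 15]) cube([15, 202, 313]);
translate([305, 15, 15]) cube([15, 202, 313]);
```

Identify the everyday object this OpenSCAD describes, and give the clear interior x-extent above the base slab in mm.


An open box. The internal width is 290 mm.

A 320×232 base slab with four walls standing on it — an open box. The base is 320 mm wide and the walls are 15 mm thick, so the internal width is 320 − 2 × 15 = 290 mm.


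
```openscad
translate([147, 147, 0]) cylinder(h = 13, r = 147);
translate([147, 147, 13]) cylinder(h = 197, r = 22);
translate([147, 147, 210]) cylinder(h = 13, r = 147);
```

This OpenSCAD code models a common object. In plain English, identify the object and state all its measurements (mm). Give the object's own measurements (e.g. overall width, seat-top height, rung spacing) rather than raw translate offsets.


A spool: two coaxial disc flanges of radius 147 mm and thickness 13 mm, joined by a core cylinder of radius 22 mm and height 197 mm. The lower flange rests on z = 0 and the three cylinders share a vertical axis.


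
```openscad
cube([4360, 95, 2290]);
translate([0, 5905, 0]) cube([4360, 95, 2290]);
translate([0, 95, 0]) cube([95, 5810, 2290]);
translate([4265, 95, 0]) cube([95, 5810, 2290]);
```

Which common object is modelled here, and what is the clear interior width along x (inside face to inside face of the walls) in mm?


A house (or room) frame. The interior width is 4170 mm.

Four 2290 mm walls enclosing a rectangle with no floor or roof — a room or house frame. Outside width is 4360 mm and wall thickness is 95 mm, so the interior width is 4360 − 2 × 95 = 4170 mm.


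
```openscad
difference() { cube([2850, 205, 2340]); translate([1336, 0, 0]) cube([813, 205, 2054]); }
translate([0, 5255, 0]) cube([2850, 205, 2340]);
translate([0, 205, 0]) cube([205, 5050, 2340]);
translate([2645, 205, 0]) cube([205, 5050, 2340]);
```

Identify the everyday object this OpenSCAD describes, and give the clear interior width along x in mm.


A single room. The interior width is 2440 mm.

Four walls enclosing a rectangle with a door in the front wall — a room. Outside width 2850 minus two 205 mm walls gives 2440 mm.


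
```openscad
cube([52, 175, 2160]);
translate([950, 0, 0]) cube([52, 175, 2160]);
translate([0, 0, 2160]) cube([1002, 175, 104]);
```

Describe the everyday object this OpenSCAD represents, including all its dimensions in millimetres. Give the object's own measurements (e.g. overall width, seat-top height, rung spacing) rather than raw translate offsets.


A door frame. The clear opening is 898 mm wide and 2160 mm high. Two 52 mm wide jambs, 175 mm deep, stand either side of the opening from the floor to the top of the opening. A 104 mm thick head sits across the top of both jambs, spanning the full outside width of the frame.


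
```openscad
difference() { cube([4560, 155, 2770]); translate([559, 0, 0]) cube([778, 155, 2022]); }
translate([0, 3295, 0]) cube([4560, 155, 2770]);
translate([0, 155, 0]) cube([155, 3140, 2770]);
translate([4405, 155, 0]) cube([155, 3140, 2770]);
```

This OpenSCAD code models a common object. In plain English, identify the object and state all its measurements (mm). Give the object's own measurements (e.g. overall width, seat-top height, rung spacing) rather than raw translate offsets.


A single room: four walls, each 2770 mm tall and 155 mm thick, enclosing an outside footprint 4560×3450 mm (x × y), no floor or roof. The front and back walls (−y and +y sides) run the full x-width; the side walls fit between their inner faces. A door opening 778 mm wide and 2022 mm tall is cut through the front wall from the floor up, its −x edge 559 mm from the wall's −x end.


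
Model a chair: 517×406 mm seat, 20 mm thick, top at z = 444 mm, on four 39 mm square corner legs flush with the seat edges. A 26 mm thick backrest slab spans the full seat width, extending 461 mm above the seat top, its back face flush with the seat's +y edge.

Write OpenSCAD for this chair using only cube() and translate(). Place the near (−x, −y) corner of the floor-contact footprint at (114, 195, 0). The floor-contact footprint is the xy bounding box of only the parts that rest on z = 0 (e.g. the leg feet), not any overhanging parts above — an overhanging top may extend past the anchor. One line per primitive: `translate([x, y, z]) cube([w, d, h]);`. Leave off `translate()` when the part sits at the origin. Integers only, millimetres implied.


translate([114, 195, 424]) cube([517, 406, 20]);
translate([114, 195, 0]) cube([39, 39, 424]);
translate([592, 195, 0]) cube([39, 39, 424]);
translate([114, 562, 0]) cube([39, 39, 424]);
translate([592, 562, 0]) cube([39, 39, 424]);
translate([114, 575, 444]) cube([517, 26, 461]);


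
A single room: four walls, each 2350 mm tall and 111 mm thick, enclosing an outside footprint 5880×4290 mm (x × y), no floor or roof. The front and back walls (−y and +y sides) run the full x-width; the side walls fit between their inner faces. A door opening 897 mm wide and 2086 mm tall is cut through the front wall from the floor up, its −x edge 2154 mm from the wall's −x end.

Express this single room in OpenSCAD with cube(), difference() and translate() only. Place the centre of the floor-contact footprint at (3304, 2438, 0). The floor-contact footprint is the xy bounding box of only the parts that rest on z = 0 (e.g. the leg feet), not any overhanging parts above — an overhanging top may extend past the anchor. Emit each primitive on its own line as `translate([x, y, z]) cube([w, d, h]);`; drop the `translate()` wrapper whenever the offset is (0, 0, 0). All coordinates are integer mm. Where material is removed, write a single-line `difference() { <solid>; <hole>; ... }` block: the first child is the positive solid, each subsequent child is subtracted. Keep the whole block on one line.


difference() { translate([364, 293, 0]) cube([5880, 111, 2350]); translate([2518, 293, 0]) cube([897, 111, 2086]); }
translate([364, 4472, 0]) cube([5880, 111, 2350]);
translate([364, 404, 0]) cube([111, 4068, 2350]);
translate([6133, 404, 0]) cube([111, 4068, 2350]);


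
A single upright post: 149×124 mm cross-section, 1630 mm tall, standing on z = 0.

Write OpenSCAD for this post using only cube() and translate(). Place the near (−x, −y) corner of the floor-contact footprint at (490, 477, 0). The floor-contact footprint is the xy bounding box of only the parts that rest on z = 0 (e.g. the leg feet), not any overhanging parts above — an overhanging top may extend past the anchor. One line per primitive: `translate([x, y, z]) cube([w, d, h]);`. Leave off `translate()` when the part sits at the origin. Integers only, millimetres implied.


translate([490, 477, 0]) cube([149, 124, 1630]);


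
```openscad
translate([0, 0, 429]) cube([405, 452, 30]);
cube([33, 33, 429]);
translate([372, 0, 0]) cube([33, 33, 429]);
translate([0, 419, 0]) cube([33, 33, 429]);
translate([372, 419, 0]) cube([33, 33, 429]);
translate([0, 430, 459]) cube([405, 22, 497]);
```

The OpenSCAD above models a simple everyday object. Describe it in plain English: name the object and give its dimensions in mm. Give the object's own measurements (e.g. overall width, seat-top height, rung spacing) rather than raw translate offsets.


A chair. The seat is a 405×452×30 mm slab with its top at z = 459 mm, on four 33×33 mm corner legs (flush with the seat edges, standing on z = 0). A flat backrest 22 mm thick, 497 mm tall, spans the full seat width and rises from the seat top along its +y edge, rear face flush with the rear of the seat.


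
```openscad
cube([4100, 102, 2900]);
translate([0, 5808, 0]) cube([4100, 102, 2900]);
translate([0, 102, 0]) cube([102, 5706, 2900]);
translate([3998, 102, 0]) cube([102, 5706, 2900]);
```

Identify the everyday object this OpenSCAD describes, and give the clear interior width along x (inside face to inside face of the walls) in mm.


A house (or room) frame. The interior width is 3896 mm.

Four 2900 mm walls enclosing a rectangle with no floor or roof — a room or house frame. Outside width is 4100 mm and wall thickness is 102 mm, so the interior width is 4100 − 2 × 102 = 3896 mm.


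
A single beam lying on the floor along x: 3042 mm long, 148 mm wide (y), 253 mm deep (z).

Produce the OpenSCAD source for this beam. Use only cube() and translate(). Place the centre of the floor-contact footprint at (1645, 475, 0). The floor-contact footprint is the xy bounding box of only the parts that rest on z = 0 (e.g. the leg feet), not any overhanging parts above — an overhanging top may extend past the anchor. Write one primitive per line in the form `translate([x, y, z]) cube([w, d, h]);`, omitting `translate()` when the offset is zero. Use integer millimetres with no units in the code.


translate([124, 401, 0]) cube([3042, 148, 253]);


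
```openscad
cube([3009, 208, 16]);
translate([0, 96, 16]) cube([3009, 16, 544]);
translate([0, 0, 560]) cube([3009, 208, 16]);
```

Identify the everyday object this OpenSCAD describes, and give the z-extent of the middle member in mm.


An I-beam. The web height is 544 mm.

Two wide flanges with a thin centred web — an I-beam. Overall 576 mm minus two 16 mm flanges gives a web of 576 − 2·16 = 544 mm.


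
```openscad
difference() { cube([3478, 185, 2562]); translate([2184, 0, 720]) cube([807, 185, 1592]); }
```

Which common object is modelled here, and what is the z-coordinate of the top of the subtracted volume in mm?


A wall with a window opening. The window head height is 2312 mm.

A wall with a rectangular opening subtracted — a window. Sill at z = 720, opening 1592 mm tall, so the head is at 720 + 1592 = 2312 mm.
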